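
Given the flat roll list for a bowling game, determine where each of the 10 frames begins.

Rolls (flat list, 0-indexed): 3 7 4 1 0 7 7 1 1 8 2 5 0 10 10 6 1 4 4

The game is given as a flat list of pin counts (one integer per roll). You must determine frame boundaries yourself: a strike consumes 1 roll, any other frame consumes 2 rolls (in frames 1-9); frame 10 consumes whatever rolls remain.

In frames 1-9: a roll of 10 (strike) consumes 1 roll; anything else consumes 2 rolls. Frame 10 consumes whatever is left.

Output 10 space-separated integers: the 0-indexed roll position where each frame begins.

Frame 1 starts at roll index 0: rolls=3,7 (sum=10), consumes 2 rolls
Frame 2 starts at roll index 2: rolls=4,1 (sum=5), consumes 2 rolls
Frame 3 starts at roll index 4: rolls=0,7 (sum=7), consumes 2 rolls
Frame 4 starts at roll index 6: rolls=7,1 (sum=8), consumes 2 rolls
Frame 5 starts at roll index 8: rolls=1,8 (sum=9), consumes 2 rolls
Frame 6 starts at roll index 10: rolls=2,5 (sum=7), consumes 2 rolls
Frame 7 starts at roll index 12: rolls=0,10 (sum=10), consumes 2 rolls
Frame 8 starts at roll index 14: roll=10 (strike), consumes 1 roll
Frame 9 starts at roll index 15: rolls=6,1 (sum=7), consumes 2 rolls
Frame 10 starts at roll index 17: 2 remaining rolls

Answer: 0 2 4 6 8 10 12 14 15 17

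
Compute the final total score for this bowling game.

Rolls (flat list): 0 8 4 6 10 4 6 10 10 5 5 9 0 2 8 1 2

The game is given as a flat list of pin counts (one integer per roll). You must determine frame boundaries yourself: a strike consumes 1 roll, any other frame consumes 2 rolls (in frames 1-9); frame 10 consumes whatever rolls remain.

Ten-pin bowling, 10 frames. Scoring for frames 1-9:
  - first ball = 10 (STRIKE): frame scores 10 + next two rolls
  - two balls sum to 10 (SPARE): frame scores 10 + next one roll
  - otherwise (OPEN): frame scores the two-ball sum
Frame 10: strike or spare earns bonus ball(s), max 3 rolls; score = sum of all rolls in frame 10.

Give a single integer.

Frame 1: OPEN (0+8=8). Cumulative: 8
Frame 2: SPARE (4+6=10). 10 + next roll (10) = 20. Cumulative: 28
Frame 3: STRIKE. 10 + next two rolls (4+6) = 20. Cumulative: 48
Frame 4: SPARE (4+6=10). 10 + next roll (10) = 20. Cumulative: 68
Frame 5: STRIKE. 10 + next two rolls (10+5) = 25. Cumulative: 93
Frame 6: STRIKE. 10 + next two rolls (5+5) = 20. Cumulative: 113
Frame 7: SPARE (5+5=10). 10 + next roll (9) = 19. Cumulative: 132
Frame 8: OPEN (9+0=9). Cumulative: 141
Frame 9: SPARE (2+8=10). 10 + next roll (1) = 11. Cumulative: 152
Frame 10: OPEN. Sum of all frame-10 rolls (1+2) = 3. Cumulative: 155

Answer: 155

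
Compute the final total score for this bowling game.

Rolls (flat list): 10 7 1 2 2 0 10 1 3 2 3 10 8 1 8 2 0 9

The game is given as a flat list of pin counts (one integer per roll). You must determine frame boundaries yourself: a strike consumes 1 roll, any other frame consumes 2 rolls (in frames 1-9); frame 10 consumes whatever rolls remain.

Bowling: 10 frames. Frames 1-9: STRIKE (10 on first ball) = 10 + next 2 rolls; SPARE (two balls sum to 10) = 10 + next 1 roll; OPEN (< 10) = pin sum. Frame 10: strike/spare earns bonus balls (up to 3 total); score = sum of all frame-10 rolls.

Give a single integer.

Answer: 97

Derivation:
Frame 1: STRIKE. 10 + next two rolls (7+1) = 18. Cumulative: 18
Frame 2: OPEN (7+1=8). Cumulative: 26
Frame 3: OPEN (2+2=4). Cumulative: 30
Frame 4: SPARE (0+10=10). 10 + next roll (1) = 11. Cumulative: 41
Frame 5: OPEN (1+3=4). Cumulative: 45
Frame 6: OPEN (2+3=5). Cumulative: 50
Frame 7: STRIKE. 10 + next two rolls (8+1) = 19. Cumulative: 69
Frame 8: OPEN (8+1=9). Cumulative: 78
Frame 9: SPARE (8+2=10). 10 + next roll (0) = 10. Cumulative: 88
Frame 10: OPEN. Sum of all frame-10 rolls (0+9) = 9. Cumulative: 97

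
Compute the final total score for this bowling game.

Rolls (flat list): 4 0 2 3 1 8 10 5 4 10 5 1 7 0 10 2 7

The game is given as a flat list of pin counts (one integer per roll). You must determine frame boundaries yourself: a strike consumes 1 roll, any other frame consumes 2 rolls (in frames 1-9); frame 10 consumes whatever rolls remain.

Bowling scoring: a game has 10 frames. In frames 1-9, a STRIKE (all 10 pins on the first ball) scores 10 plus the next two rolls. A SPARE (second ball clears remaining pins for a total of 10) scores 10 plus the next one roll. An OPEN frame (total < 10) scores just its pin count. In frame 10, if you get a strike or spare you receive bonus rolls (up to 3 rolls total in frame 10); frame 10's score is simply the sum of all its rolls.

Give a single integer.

Answer: 103

Derivation:
Frame 1: OPEN (4+0=4). Cumulative: 4
Frame 2: OPEN (2+3=5). Cumulative: 9
Frame 3: OPEN (1+8=9). Cumulative: 18
Frame 4: STRIKE. 10 + next two rolls (5+4) = 19. Cumulative: 37
Frame 5: OPEN (5+4=9). Cumulative: 46
Frame 6: STRIKE. 10 + next two rolls (5+1) = 16. Cumulative: 62
Frame 7: OPEN (5+1=6). Cumulative: 68
Frame 8: OPEN (7+0=7). Cumulative: 75
Frame 9: STRIKE. 10 + next two rolls (2+7) = 19. Cumulative: 94
Frame 10: OPEN. Sum of all frame-10 rolls (2+7) = 9. Cumulative: 103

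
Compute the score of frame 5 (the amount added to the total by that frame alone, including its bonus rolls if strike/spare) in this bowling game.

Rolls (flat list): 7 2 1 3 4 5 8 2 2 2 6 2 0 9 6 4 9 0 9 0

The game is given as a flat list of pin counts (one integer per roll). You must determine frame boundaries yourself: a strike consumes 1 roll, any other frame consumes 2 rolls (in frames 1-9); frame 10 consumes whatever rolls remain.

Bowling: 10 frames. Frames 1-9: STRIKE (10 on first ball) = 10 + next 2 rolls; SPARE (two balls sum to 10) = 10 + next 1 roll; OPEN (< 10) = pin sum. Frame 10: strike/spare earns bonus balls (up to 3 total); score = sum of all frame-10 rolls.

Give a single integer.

Answer: 4

Derivation:
Frame 1: OPEN (7+2=9). Cumulative: 9
Frame 2: OPEN (1+3=4). Cumulative: 13
Frame 3: OPEN (4+5=9). Cumulative: 22
Frame 4: SPARE (8+2=10). 10 + next roll (2) = 12. Cumulative: 34
Frame 5: OPEN (2+2=4). Cumulative: 38
Frame 6: OPEN (6+2=8). Cumulative: 46
Frame 7: OPEN (0+9=9). Cumulative: 55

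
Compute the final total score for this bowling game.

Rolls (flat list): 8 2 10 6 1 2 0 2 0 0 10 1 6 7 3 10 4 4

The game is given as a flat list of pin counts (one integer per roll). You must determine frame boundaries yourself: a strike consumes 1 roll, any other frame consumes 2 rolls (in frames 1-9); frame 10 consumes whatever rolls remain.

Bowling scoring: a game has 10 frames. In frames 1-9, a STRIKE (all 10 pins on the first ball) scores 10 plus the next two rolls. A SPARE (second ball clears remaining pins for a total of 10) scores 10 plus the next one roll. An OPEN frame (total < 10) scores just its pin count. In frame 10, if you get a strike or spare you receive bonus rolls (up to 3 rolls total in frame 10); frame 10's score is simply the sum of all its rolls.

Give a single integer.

Frame 1: SPARE (8+2=10). 10 + next roll (10) = 20. Cumulative: 20
Frame 2: STRIKE. 10 + next two rolls (6+1) = 17. Cumulative: 37
Frame 3: OPEN (6+1=7). Cumulative: 44
Frame 4: OPEN (2+0=2). Cumulative: 46
Frame 5: OPEN (2+0=2). Cumulative: 48
Frame 6: SPARE (0+10=10). 10 + next roll (1) = 11. Cumulative: 59
Frame 7: OPEN (1+6=7). Cumulative: 66
Frame 8: SPARE (7+3=10). 10 + next roll (10) = 20. Cumulative: 86
Frame 9: STRIKE. 10 + next two rolls (4+4) = 18. Cumulative: 104
Frame 10: OPEN. Sum of all frame-10 rolls (4+4) = 8. Cumulative: 112

Answer: 112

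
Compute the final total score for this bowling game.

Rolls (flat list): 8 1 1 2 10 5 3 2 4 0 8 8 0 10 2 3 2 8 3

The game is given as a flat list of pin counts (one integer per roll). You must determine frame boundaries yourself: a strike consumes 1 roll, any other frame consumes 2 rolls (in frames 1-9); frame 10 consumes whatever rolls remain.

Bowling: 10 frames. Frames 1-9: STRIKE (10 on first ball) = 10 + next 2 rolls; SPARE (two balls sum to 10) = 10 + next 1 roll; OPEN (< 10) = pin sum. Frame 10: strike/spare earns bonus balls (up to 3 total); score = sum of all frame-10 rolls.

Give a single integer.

Frame 1: OPEN (8+1=9). Cumulative: 9
Frame 2: OPEN (1+2=3). Cumulative: 12
Frame 3: STRIKE. 10 + next two rolls (5+3) = 18. Cumulative: 30
Frame 4: OPEN (5+3=8). Cumulative: 38
Frame 5: OPEN (2+4=6). Cumulative: 44
Frame 6: OPEN (0+8=8). Cumulative: 52
Frame 7: OPEN (8+0=8). Cumulative: 60
Frame 8: STRIKE. 10 + next two rolls (2+3) = 15. Cumulative: 75
Frame 9: OPEN (2+3=5). Cumulative: 80
Frame 10: SPARE. Sum of all frame-10 rolls (2+8+3) = 13. Cumulative: 93

Answer: 93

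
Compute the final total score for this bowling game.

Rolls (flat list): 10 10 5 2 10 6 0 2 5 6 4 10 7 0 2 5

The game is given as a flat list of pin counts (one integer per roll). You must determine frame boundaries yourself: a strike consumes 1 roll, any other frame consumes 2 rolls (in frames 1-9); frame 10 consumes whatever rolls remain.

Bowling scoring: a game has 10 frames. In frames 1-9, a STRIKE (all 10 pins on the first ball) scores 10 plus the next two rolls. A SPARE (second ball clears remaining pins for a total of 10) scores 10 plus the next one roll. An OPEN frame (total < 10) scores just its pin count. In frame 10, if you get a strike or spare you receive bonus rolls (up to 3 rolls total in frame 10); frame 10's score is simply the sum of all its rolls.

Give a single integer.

Answer: 129

Derivation:
Frame 1: STRIKE. 10 + next two rolls (10+5) = 25. Cumulative: 25
Frame 2: STRIKE. 10 + next two rolls (5+2) = 17. Cumulative: 42
Frame 3: OPEN (5+2=7). Cumulative: 49
Frame 4: STRIKE. 10 + next two rolls (6+0) = 16. Cumulative: 65
Frame 5: OPEN (6+0=6). Cumulative: 71
Frame 6: OPEN (2+5=7). Cumulative: 78
Frame 7: SPARE (6+4=10). 10 + next roll (10) = 20. Cumulative: 98
Frame 8: STRIKE. 10 + next two rolls (7+0) = 17. Cumulative: 115
Frame 9: OPEN (7+0=7). Cumulative: 122
Frame 10: OPEN. Sum of all frame-10 rolls (2+5) = 7. Cumulative: 129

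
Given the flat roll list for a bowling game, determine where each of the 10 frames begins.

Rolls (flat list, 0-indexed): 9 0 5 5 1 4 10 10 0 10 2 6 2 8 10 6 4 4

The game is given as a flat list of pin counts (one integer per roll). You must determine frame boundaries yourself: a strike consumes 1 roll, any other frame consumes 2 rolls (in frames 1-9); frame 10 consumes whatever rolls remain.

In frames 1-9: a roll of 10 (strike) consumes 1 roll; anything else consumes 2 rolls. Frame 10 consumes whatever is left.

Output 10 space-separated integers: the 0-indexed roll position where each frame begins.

Frame 1 starts at roll index 0: rolls=9,0 (sum=9), consumes 2 rolls
Frame 2 starts at roll index 2: rolls=5,5 (sum=10), consumes 2 rolls
Frame 3 starts at roll index 4: rolls=1,4 (sum=5), consumes 2 rolls
Frame 4 starts at roll index 6: roll=10 (strike), consumes 1 roll
Frame 5 starts at roll index 7: roll=10 (strike), consumes 1 roll
Frame 6 starts at roll index 8: rolls=0,10 (sum=10), consumes 2 rolls
Frame 7 starts at roll index 10: rolls=2,6 (sum=8), consumes 2 rolls
Frame 8 starts at roll index 12: rolls=2,8 (sum=10), consumes 2 rolls
Frame 9 starts at roll index 14: roll=10 (strike), consumes 1 roll
Frame 10 starts at roll index 15: 3 remaining rolls

Answer: 0 2 4 6 7 8 10 12 14 15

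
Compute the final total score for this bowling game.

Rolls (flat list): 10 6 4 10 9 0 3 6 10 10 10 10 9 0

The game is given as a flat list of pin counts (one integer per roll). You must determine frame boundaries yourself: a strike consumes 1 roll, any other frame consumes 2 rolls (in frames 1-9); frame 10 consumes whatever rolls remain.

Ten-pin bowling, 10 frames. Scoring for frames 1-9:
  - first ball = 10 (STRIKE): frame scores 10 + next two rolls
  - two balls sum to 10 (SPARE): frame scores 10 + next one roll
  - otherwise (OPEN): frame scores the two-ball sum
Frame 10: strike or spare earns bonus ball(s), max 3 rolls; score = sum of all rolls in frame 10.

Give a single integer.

Frame 1: STRIKE. 10 + next two rolls (6+4) = 20. Cumulative: 20
Frame 2: SPARE (6+4=10). 10 + next roll (10) = 20. Cumulative: 40
Frame 3: STRIKE. 10 + next two rolls (9+0) = 19. Cumulative: 59
Frame 4: OPEN (9+0=9). Cumulative: 68
Frame 5: OPEN (3+6=9). Cumulative: 77
Frame 6: STRIKE. 10 + next two rolls (10+10) = 30. Cumulative: 107
Frame 7: STRIKE. 10 + next two rolls (10+10) = 30. Cumulative: 137
Frame 8: STRIKE. 10 + next two rolls (10+9) = 29. Cumulative: 166
Frame 9: STRIKE. 10 + next two rolls (9+0) = 19. Cumulative: 185
Frame 10: OPEN. Sum of all frame-10 rolls (9+0) = 9. Cumulative: 194

Answer: 194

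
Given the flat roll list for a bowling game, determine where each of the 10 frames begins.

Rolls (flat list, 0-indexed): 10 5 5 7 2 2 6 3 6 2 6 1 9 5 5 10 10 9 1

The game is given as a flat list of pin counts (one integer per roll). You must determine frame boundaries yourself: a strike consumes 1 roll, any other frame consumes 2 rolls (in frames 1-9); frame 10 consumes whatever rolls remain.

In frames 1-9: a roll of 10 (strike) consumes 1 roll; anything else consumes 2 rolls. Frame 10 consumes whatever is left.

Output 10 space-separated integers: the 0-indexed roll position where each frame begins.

Frame 1 starts at roll index 0: roll=10 (strike), consumes 1 roll
Frame 2 starts at roll index 1: rolls=5,5 (sum=10), consumes 2 rolls
Frame 3 starts at roll index 3: rolls=7,2 (sum=9), consumes 2 rolls
Frame 4 starts at roll index 5: rolls=2,6 (sum=8), consumes 2 rolls
Frame 5 starts at roll index 7: rolls=3,6 (sum=9), consumes 2 rolls
Frame 6 starts at roll index 9: rolls=2,6 (sum=8), consumes 2 rolls
Frame 7 starts at roll index 11: rolls=1,9 (sum=10), consumes 2 rolls
Frame 8 starts at roll index 13: rolls=5,5 (sum=10), consumes 2 rolls
Frame 9 starts at roll index 15: roll=10 (strike), consumes 1 roll
Frame 10 starts at roll index 16: 3 remaining rolls

Answer: 0 1 3 5 7 9 11 13 15 16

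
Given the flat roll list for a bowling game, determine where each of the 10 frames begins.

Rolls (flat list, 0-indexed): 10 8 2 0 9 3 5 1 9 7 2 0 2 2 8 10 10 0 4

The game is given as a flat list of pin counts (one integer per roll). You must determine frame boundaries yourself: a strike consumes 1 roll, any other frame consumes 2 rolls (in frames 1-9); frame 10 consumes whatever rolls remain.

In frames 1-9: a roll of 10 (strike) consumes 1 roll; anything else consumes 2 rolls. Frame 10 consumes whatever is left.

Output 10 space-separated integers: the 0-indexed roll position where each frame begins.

Answer: 0 1 3 5 7 9 11 13 15 16

Derivation:
Frame 1 starts at roll index 0: roll=10 (strike), consumes 1 roll
Frame 2 starts at roll index 1: rolls=8,2 (sum=10), consumes 2 rolls
Frame 3 starts at roll index 3: rolls=0,9 (sum=9), consumes 2 rolls
Frame 4 starts at roll index 5: rolls=3,5 (sum=8), consumes 2 rolls
Frame 5 starts at roll index 7: rolls=1,9 (sum=10), consumes 2 rolls
Frame 6 starts at roll index 9: rolls=7,2 (sum=9), consumes 2 rolls
Frame 7 starts at roll index 11: rolls=0,2 (sum=2), consumes 2 rolls
Frame 8 starts at roll index 13: rolls=2,8 (sum=10), consumes 2 rolls
Frame 9 starts at roll index 15: roll=10 (strike), consumes 1 roll
Frame 10 starts at roll index 16: 3 remaining rolls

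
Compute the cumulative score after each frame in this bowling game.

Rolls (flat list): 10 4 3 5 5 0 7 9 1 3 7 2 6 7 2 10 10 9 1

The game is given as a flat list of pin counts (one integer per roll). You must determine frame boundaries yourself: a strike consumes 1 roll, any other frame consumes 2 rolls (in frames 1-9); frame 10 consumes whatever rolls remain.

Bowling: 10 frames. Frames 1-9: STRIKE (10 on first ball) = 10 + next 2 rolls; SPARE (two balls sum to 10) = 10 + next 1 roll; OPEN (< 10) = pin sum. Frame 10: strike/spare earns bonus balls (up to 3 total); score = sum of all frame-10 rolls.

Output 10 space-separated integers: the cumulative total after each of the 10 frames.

Frame 1: STRIKE. 10 + next two rolls (4+3) = 17. Cumulative: 17
Frame 2: OPEN (4+3=7). Cumulative: 24
Frame 3: SPARE (5+5=10). 10 + next roll (0) = 10. Cumulative: 34
Frame 4: OPEN (0+7=7). Cumulative: 41
Frame 5: SPARE (9+1=10). 10 + next roll (3) = 13. Cumulative: 54
Frame 6: SPARE (3+7=10). 10 + next roll (2) = 12. Cumulative: 66
Frame 7: OPEN (2+6=8). Cumulative: 74
Frame 8: OPEN (7+2=9). Cumulative: 83
Frame 9: STRIKE. 10 + next two rolls (10+9) = 29. Cumulative: 112
Frame 10: STRIKE. Sum of all frame-10 rolls (10+9+1) = 20. Cumulative: 132

Answer: 17 24 34 41 54 66 74 83 112 132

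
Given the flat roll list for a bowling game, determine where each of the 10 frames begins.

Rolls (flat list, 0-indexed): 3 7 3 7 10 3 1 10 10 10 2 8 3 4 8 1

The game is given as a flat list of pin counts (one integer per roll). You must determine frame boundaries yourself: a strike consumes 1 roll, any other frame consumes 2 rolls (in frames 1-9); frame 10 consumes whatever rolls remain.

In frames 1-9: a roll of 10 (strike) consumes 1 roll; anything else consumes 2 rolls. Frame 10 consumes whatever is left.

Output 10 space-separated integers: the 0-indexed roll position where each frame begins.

Frame 1 starts at roll index 0: rolls=3,7 (sum=10), consumes 2 rolls
Frame 2 starts at roll index 2: rolls=3,7 (sum=10), consumes 2 rolls
Frame 3 starts at roll index 4: roll=10 (strike), consumes 1 roll
Frame 4 starts at roll index 5: rolls=3,1 (sum=4), consumes 2 rolls
Frame 5 starts at roll index 7: roll=10 (strike), consumes 1 roll
Frame 6 starts at roll index 8: roll=10 (strike), consumes 1 roll
Frame 7 starts at roll index 9: roll=10 (strike), consumes 1 roll
Frame 8 starts at roll index 10: rolls=2,8 (sum=10), consumes 2 rolls
Frame 9 starts at roll index 12: rolls=3,4 (sum=7), consumes 2 rolls
Frame 10 starts at roll index 14: 2 remaining rolls

Answer: 0 2 4 5 7 8 9 10 12 14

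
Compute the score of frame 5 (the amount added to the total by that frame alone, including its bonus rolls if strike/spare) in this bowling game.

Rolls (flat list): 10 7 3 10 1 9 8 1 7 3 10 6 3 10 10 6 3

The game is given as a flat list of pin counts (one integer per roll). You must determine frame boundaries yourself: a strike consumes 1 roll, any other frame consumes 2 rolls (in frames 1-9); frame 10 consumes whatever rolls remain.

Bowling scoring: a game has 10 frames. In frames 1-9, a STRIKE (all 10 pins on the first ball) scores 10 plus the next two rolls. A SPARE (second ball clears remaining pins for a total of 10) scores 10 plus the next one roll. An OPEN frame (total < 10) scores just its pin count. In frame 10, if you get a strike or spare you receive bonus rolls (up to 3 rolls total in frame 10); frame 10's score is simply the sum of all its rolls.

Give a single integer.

Frame 1: STRIKE. 10 + next two rolls (7+3) = 20. Cumulative: 20
Frame 2: SPARE (7+3=10). 10 + next roll (10) = 20. Cumulative: 40
Frame 3: STRIKE. 10 + next two rolls (1+9) = 20. Cumulative: 60
Frame 4: SPARE (1+9=10). 10 + next roll (8) = 18. Cumulative: 78
Frame 5: OPEN (8+1=9). Cumulative: 87
Frame 6: SPARE (7+3=10). 10 + next roll (10) = 20. Cumulative: 107
Frame 7: STRIKE. 10 + next two rolls (6+3) = 19. Cumulative: 126

Answer: 9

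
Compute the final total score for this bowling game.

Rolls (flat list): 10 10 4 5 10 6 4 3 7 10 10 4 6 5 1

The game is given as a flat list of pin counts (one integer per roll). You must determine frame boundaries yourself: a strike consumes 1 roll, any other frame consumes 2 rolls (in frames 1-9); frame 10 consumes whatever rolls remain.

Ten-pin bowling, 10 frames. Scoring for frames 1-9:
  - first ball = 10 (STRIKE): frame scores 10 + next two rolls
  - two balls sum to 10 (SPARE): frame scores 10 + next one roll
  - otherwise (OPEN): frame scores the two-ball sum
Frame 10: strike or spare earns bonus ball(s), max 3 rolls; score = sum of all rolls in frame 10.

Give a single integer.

Answer: 170

Derivation:
Frame 1: STRIKE. 10 + next two rolls (10+4) = 24. Cumulative: 24
Frame 2: STRIKE. 10 + next two rolls (4+5) = 19. Cumulative: 43
Frame 3: OPEN (4+5=9). Cumulative: 52
Frame 4: STRIKE. 10 + next two rolls (6+4) = 20. Cumulative: 72
Frame 5: SPARE (6+4=10). 10 + next roll (3) = 13. Cumulative: 85
Frame 6: SPARE (3+7=10). 10 + next roll (10) = 20. Cumulative: 105
Frame 7: STRIKE. 10 + next two rolls (10+4) = 24. Cumulative: 129
Frame 8: STRIKE. 10 + next two rolls (4+6) = 20. Cumulative: 149
Frame 9: SPARE (4+6=10). 10 + next roll (5) = 15. Cumulative: 164
Frame 10: OPEN. Sum of all frame-10 rolls (5+1) = 6. Cumulative: 170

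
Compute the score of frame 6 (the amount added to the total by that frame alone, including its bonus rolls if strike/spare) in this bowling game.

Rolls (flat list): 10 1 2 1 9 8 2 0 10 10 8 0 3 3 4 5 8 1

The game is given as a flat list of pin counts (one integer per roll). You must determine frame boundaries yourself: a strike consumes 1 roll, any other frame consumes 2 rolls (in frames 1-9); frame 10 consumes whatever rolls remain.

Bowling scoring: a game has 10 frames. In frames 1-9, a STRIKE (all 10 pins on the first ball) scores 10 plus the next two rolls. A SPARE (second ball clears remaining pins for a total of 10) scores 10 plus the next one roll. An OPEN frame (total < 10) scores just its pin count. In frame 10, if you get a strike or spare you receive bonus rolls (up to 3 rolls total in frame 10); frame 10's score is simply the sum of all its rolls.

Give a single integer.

Frame 1: STRIKE. 10 + next two rolls (1+2) = 13. Cumulative: 13
Frame 2: OPEN (1+2=3). Cumulative: 16
Frame 3: SPARE (1+9=10). 10 + next roll (8) = 18. Cumulative: 34
Frame 4: SPARE (8+2=10). 10 + next roll (0) = 10. Cumulative: 44
Frame 5: SPARE (0+10=10). 10 + next roll (10) = 20. Cumulative: 64
Frame 6: STRIKE. 10 + next two rolls (8+0) = 18. Cumulative: 82
Frame 7: OPEN (8+0=8). Cumulative: 90
Frame 8: OPEN (3+3=6). Cumulative: 96

Answer: 18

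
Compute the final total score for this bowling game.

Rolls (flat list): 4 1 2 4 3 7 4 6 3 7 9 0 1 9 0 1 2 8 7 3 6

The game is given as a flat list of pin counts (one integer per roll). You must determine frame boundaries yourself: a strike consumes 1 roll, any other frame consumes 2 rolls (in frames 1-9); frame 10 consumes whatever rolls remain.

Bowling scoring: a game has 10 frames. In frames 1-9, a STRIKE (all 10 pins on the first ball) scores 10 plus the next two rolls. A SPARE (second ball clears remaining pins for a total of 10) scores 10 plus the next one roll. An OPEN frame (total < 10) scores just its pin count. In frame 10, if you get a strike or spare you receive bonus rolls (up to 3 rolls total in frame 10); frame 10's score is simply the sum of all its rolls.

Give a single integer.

Answer: 110

Derivation:
Frame 1: OPEN (4+1=5). Cumulative: 5
Frame 2: OPEN (2+4=6). Cumulative: 11
Frame 3: SPARE (3+7=10). 10 + next roll (4) = 14. Cumulative: 25
Frame 4: SPARE (4+6=10). 10 + next roll (3) = 13. Cumulative: 38
Frame 5: SPARE (3+7=10). 10 + next roll (9) = 19. Cumulative: 57
Frame 6: OPEN (9+0=9). Cumulative: 66
Frame 7: SPARE (1+9=10). 10 + next roll (0) = 10. Cumulative: 76
Frame 8: OPEN (0+1=1). Cumulative: 77
Frame 9: SPARE (2+8=10). 10 + next roll (7) = 17. Cumulative: 94
Frame 10: SPARE. Sum of all frame-10 rolls (7+3+6) = 16. Cumulative: 110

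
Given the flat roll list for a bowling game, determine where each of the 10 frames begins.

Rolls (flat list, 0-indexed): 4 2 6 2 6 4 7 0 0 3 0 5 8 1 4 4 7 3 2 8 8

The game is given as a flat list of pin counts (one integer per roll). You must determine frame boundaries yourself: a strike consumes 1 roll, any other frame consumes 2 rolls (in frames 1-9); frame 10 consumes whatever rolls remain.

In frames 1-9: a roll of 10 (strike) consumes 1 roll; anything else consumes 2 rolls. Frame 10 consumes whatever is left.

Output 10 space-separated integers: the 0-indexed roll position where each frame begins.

Answer: 0 2 4 6 8 10 12 14 16 18

Derivation:
Frame 1 starts at roll index 0: rolls=4,2 (sum=6), consumes 2 rolls
Frame 2 starts at roll index 2: rolls=6,2 (sum=8), consumes 2 rolls
Frame 3 starts at roll index 4: rolls=6,4 (sum=10), consumes 2 rolls
Frame 4 starts at roll index 6: rolls=7,0 (sum=7), consumes 2 rolls
Frame 5 starts at roll index 8: rolls=0,3 (sum=3), consumes 2 rolls
Frame 6 starts at roll index 10: rolls=0,5 (sum=5), consumes 2 rolls
Frame 7 starts at roll index 12: rolls=8,1 (sum=9), consumes 2 rolls
Frame 8 starts at roll index 14: rolls=4,4 (sum=8), consumes 2 rolls
Frame 9 starts at roll index 16: rolls=7,3 (sum=10), consumes 2 rolls
Frame 10 starts at roll index 18: 3 remaining rolls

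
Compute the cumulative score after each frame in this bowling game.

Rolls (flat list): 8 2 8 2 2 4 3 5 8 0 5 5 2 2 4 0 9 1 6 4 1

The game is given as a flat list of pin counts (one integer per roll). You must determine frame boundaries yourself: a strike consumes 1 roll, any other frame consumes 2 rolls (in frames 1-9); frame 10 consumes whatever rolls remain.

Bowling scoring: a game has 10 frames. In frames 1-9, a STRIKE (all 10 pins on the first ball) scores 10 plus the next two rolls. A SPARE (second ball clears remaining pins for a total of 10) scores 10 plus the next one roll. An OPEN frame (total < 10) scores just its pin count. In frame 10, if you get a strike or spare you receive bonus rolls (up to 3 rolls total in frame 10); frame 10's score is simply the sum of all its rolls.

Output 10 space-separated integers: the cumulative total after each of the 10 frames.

Frame 1: SPARE (8+2=10). 10 + next roll (8) = 18. Cumulative: 18
Frame 2: SPARE (8+2=10). 10 + next roll (2) = 12. Cumulative: 30
Frame 3: OPEN (2+4=6). Cumulative: 36
Frame 4: OPEN (3+5=8). Cumulative: 44
Frame 5: OPEN (8+0=8). Cumulative: 52
Frame 6: SPARE (5+5=10). 10 + next roll (2) = 12. Cumulative: 64
Frame 7: OPEN (2+2=4). Cumulative: 68
Frame 8: OPEN (4+0=4). Cumulative: 72
Frame 9: SPARE (9+1=10). 10 + next roll (6) = 16. Cumulative: 88
Frame 10: SPARE. Sum of all frame-10 rolls (6+4+1) = 11. Cumulative: 99

Answer: 18 30 36 44 52 64 68 72 88 99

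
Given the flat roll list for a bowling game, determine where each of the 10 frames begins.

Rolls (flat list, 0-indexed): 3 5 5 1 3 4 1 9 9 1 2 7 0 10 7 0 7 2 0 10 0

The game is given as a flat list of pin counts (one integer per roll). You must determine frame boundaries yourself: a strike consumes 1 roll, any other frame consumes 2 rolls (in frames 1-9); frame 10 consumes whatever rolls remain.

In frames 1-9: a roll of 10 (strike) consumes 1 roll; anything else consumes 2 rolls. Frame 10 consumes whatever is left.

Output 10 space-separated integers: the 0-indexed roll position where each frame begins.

Frame 1 starts at roll index 0: rolls=3,5 (sum=8), consumes 2 rolls
Frame 2 starts at roll index 2: rolls=5,1 (sum=6), consumes 2 rolls
Frame 3 starts at roll index 4: rolls=3,4 (sum=7), consumes 2 rolls
Frame 4 starts at roll index 6: rolls=1,9 (sum=10), consumes 2 rolls
Frame 5 starts at roll index 8: rolls=9,1 (sum=10), consumes 2 rolls
Frame 6 starts at roll index 10: rolls=2,7 (sum=9), consumes 2 rolls
Frame 7 starts at roll index 12: rolls=0,10 (sum=10), consumes 2 rolls
Frame 8 starts at roll index 14: rolls=7,0 (sum=7), consumes 2 rolls
Frame 9 starts at roll index 16: rolls=7,2 (sum=9), consumes 2 rolls
Frame 10 starts at roll index 18: 3 remaining rolls

Answer: 0 2 4 6 8 10 12 14 16 18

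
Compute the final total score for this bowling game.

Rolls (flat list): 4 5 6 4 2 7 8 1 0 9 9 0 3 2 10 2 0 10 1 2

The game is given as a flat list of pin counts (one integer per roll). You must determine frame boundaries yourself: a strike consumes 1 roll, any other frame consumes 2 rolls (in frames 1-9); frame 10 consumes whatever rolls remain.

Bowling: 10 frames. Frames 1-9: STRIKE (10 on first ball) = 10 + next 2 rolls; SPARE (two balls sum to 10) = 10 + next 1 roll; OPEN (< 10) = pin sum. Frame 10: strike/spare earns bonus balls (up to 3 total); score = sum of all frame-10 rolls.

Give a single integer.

Answer: 89

Derivation:
Frame 1: OPEN (4+5=9). Cumulative: 9
Frame 2: SPARE (6+4=10). 10 + next roll (2) = 12. Cumulative: 21
Frame 3: OPEN (2+7=9). Cumulative: 30
Frame 4: OPEN (8+1=9). Cumulative: 39
Frame 5: OPEN (0+9=9). Cumulative: 48
Frame 6: OPEN (9+0=9). Cumulative: 57
Frame 7: OPEN (3+2=5). Cumulative: 62
Frame 8: STRIKE. 10 + next two rolls (2+0) = 12. Cumulative: 74
Frame 9: OPEN (2+0=2). Cumulative: 76
Frame 10: STRIKE. Sum of all frame-10 rolls (10+1+2) = 13. Cumulative: 89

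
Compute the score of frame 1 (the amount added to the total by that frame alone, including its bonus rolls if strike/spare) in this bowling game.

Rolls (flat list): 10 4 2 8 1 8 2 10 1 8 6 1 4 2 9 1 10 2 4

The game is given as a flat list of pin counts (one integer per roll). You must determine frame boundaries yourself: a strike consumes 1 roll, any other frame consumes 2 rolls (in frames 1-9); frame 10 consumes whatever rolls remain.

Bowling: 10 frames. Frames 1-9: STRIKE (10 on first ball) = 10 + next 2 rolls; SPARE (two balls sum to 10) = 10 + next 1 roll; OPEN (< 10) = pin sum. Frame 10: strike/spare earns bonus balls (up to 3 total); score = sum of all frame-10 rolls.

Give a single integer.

Frame 1: STRIKE. 10 + next two rolls (4+2) = 16. Cumulative: 16
Frame 2: OPEN (4+2=6). Cumulative: 22
Frame 3: OPEN (8+1=9). Cumulative: 31

Answer: 16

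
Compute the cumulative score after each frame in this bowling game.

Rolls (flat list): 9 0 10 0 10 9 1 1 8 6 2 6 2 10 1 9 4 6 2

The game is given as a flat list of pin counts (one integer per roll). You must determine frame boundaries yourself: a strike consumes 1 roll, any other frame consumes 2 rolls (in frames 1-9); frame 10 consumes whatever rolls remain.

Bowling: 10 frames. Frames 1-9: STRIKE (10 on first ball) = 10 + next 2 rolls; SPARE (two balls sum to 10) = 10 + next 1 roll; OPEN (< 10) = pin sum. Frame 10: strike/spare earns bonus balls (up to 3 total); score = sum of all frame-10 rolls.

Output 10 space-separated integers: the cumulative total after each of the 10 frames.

Answer: 9 29 48 59 68 76 84 104 118 130

Derivation:
Frame 1: OPEN (9+0=9). Cumulative: 9
Frame 2: STRIKE. 10 + next two rolls (0+10) = 20. Cumulative: 29
Frame 3: SPARE (0+10=10). 10 + next roll (9) = 19. Cumulative: 48
Frame 4: SPARE (9+1=10). 10 + next roll (1) = 11. Cumulative: 59
Frame 5: OPEN (1+8=9). Cumulative: 68
Frame 6: OPEN (6+2=8). Cumulative: 76
Frame 7: OPEN (6+2=8). Cumulative: 84
Frame 8: STRIKE. 10 + next two rolls (1+9) = 20. Cumulative: 104
Frame 9: SPARE (1+9=10). 10 + next roll (4) = 14. Cumulative: 118
Frame 10: SPARE. Sum of all frame-10 rolls (4+6+2) = 12. Cumulative: 130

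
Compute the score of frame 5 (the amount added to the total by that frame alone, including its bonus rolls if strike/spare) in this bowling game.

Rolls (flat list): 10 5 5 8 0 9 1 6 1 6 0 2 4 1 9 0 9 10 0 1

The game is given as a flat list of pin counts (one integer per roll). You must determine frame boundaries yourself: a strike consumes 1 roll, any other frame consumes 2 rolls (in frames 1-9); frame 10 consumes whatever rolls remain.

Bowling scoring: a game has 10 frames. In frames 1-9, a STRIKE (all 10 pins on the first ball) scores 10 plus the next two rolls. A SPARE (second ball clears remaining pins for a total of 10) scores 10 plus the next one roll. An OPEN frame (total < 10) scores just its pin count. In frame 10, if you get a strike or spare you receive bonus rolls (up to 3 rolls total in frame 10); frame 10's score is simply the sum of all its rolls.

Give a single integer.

Answer: 7

Derivation:
Frame 1: STRIKE. 10 + next two rolls (5+5) = 20. Cumulative: 20
Frame 2: SPARE (5+5=10). 10 + next roll (8) = 18. Cumulative: 38
Frame 3: OPEN (8+0=8). Cumulative: 46
Frame 4: SPARE (9+1=10). 10 + next roll (6) = 16. Cumulative: 62
Frame 5: OPEN (6+1=7). Cumulative: 69
Frame 6: OPEN (6+0=6). Cumulative: 75
Frame 7: OPEN (2+4=6). Cumulative: 81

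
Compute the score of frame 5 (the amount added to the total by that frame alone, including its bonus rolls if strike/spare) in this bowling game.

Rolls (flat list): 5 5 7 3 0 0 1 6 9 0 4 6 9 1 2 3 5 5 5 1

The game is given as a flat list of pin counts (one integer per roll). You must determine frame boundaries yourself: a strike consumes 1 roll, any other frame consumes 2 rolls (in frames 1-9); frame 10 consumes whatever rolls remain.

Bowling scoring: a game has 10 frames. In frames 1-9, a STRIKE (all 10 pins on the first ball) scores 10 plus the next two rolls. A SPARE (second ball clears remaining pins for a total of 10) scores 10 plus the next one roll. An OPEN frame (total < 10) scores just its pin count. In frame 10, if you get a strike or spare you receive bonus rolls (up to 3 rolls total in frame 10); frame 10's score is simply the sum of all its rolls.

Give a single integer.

Answer: 9

Derivation:
Frame 1: SPARE (5+5=10). 10 + next roll (7) = 17. Cumulative: 17
Frame 2: SPARE (7+3=10). 10 + next roll (0) = 10. Cumulative: 27
Frame 3: OPEN (0+0=0). Cumulative: 27
Frame 4: OPEN (1+6=7). Cumulative: 34
Frame 5: OPEN (9+0=9). Cumulative: 43
Frame 6: SPARE (4+6=10). 10 + next roll (9) = 19. Cumulative: 62
Frame 7: SPARE (9+1=10). 10 + next roll (2) = 12. Cumulative: 74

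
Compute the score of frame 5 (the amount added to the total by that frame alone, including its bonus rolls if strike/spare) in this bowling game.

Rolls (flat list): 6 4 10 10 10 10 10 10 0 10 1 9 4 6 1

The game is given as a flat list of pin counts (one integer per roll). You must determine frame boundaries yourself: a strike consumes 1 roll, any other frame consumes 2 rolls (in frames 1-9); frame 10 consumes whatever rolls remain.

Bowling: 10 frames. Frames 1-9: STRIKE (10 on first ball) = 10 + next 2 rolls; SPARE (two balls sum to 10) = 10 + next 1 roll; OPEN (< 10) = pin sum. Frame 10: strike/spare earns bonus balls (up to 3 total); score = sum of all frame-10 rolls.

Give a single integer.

Answer: 30

Derivation:
Frame 1: SPARE (6+4=10). 10 + next roll (10) = 20. Cumulative: 20
Frame 2: STRIKE. 10 + next two rolls (10+10) = 30. Cumulative: 50
Frame 3: STRIKE. 10 + next two rolls (10+10) = 30. Cumulative: 80
Frame 4: STRIKE. 10 + next two rolls (10+10) = 30. Cumulative: 110
Frame 5: STRIKE. 10 + next two rolls (10+10) = 30. Cumulative: 140
Frame 6: STRIKE. 10 + next two rolls (10+0) = 20. Cumulative: 160
Frame 7: STRIKE. 10 + next two rolls (0+10) = 20. Cumulative: 180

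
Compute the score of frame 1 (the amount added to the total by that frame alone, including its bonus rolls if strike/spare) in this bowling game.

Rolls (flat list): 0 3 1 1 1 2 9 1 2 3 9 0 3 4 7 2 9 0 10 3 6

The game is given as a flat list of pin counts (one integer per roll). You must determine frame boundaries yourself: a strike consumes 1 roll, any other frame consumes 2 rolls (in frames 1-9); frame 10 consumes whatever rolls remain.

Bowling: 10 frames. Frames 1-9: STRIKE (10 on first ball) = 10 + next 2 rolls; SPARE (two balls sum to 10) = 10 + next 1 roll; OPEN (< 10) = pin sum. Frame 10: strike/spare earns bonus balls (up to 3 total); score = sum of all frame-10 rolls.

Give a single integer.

Answer: 3

Derivation:
Frame 1: OPEN (0+3=3). Cumulative: 3
Frame 2: OPEN (1+1=2). Cumulative: 5
Frame 3: OPEN (1+2=3). Cumulative: 8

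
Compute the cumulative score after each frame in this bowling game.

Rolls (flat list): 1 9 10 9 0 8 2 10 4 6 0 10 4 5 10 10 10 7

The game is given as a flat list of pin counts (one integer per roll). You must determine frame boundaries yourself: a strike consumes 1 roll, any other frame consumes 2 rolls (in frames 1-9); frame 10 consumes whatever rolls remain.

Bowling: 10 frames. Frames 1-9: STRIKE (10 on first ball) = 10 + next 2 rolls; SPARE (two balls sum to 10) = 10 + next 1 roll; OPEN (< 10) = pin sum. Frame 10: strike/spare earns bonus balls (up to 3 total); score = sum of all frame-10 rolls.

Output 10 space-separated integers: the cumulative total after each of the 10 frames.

Answer: 20 39 48 68 88 98 112 121 151 178

Derivation:
Frame 1: SPARE (1+9=10). 10 + next roll (10) = 20. Cumulative: 20
Frame 2: STRIKE. 10 + next two rolls (9+0) = 19. Cumulative: 39
Frame 3: OPEN (9+0=9). Cumulative: 48
Frame 4: SPARE (8+2=10). 10 + next roll (10) = 20. Cumulative: 68
Frame 5: STRIKE. 10 + next two rolls (4+6) = 20. Cumulative: 88
Frame 6: SPARE (4+6=10). 10 + next roll (0) = 10. Cumulative: 98
Frame 7: SPARE (0+10=10). 10 + next roll (4) = 14. Cumulative: 112
Frame 8: OPEN (4+5=9). Cumulative: 121
Frame 9: STRIKE. 10 + next two rolls (10+10) = 30. Cumulative: 151
Frame 10: STRIKE. Sum of all frame-10 rolls (10+10+7) = 27. Cumulative: 178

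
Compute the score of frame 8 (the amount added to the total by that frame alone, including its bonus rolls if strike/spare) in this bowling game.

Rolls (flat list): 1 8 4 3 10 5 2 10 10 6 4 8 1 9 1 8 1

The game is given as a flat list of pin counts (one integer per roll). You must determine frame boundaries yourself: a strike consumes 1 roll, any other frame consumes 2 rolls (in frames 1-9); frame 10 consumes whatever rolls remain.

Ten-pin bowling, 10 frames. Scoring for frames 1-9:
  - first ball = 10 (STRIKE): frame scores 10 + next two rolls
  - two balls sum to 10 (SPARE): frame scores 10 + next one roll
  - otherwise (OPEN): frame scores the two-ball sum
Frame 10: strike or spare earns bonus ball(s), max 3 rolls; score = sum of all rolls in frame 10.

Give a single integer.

Answer: 9

Derivation:
Frame 1: OPEN (1+8=9). Cumulative: 9
Frame 2: OPEN (4+3=7). Cumulative: 16
Frame 3: STRIKE. 10 + next two rolls (5+2) = 17. Cumulative: 33
Frame 4: OPEN (5+2=7). Cumulative: 40
Frame 5: STRIKE. 10 + next two rolls (10+6) = 26. Cumulative: 66
Frame 6: STRIKE. 10 + next two rolls (6+4) = 20. Cumulative: 86
Frame 7: SPARE (6+4=10). 10 + next roll (8) = 18. Cumulative: 104
Frame 8: OPEN (8+1=9). Cumulative: 113
Frame 9: SPARE (9+1=10). 10 + next roll (8) = 18. Cumulative: 131
Frame 10: OPEN. Sum of all frame-10 rolls (8+1) = 9. Cumulative: 140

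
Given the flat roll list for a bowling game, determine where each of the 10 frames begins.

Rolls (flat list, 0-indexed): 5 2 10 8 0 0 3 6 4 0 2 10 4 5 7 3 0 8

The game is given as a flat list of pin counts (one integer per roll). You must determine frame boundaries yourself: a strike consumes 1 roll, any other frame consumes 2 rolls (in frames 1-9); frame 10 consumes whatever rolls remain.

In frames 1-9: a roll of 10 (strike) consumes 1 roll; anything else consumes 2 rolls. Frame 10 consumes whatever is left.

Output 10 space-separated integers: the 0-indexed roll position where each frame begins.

Answer: 0 2 3 5 7 9 11 12 14 16

Derivation:
Frame 1 starts at roll index 0: rolls=5,2 (sum=7), consumes 2 rolls
Frame 2 starts at roll index 2: roll=10 (strike), consumes 1 roll
Frame 3 starts at roll index 3: rolls=8,0 (sum=8), consumes 2 rolls
Frame 4 starts at roll index 5: rolls=0,3 (sum=3), consumes 2 rolls
Frame 5 starts at roll index 7: rolls=6,4 (sum=10), consumes 2 rolls
Frame 6 starts at roll index 9: rolls=0,2 (sum=2), consumes 2 rolls
Frame 7 starts at roll index 11: roll=10 (strike), consumes 1 roll
Frame 8 starts at roll index 12: rolls=4,5 (sum=9), consumes 2 rolls
Frame 9 starts at roll index 14: rolls=7,3 (sum=10), consumes 2 rolls
Frame 10 starts at roll index 16: 2 remaining rolls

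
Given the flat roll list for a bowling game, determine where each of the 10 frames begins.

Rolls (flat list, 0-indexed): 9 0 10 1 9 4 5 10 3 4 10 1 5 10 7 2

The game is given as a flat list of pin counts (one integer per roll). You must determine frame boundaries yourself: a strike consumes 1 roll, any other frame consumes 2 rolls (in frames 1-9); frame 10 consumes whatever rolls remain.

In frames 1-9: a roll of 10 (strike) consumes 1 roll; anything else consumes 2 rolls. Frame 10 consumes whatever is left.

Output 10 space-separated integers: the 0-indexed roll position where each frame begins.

Answer: 0 2 3 5 7 8 10 11 13 14

Derivation:
Frame 1 starts at roll index 0: rolls=9,0 (sum=9), consumes 2 rolls
Frame 2 starts at roll index 2: roll=10 (strike), consumes 1 roll
Frame 3 starts at roll index 3: rolls=1,9 (sum=10), consumes 2 rolls
Frame 4 starts at roll index 5: rolls=4,5 (sum=9), consumes 2 rolls
Frame 5 starts at roll index 7: roll=10 (strike), consumes 1 roll
Frame 6 starts at roll index 8: rolls=3,4 (sum=7), consumes 2 rolls
Frame 7 starts at roll index 10: roll=10 (strike), consumes 1 roll
Frame 8 starts at roll index 11: rolls=1,5 (sum=6), consumes 2 rolls
Frame 9 starts at roll index 13: roll=10 (strike), consumes 1 roll
Frame 10 starts at roll index 14: 2 remaining rolls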